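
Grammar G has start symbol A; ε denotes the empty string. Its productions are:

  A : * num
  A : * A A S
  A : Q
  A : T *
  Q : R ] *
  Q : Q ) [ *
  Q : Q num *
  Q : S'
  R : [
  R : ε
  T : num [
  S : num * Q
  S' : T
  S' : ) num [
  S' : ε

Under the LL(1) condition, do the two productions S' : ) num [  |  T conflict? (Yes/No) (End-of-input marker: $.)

No

FIRST() num [) = { ) } and FIRST(T) = { num }.
The FIRST sets are disjoint and neither alternative is nullable — no conflict.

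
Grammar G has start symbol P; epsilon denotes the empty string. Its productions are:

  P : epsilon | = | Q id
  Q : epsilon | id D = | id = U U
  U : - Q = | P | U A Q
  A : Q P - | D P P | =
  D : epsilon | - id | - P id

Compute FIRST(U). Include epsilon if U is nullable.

{ -, =, id, epsilon }

U : - Q = contributes {-}.
From U : P: add FIRST(P) = { =, id, epsilon } (including epsilon since P is nullable).
From U : U A Q: U, A, Q nullable, take FIRST(U) ∪ FIRST(A) ∪ FIRST(Q) = { -, =, id }; also epsilon since the whole RHS is nullable.
Union: FIRST(U) = { -, =, id, epsilon }.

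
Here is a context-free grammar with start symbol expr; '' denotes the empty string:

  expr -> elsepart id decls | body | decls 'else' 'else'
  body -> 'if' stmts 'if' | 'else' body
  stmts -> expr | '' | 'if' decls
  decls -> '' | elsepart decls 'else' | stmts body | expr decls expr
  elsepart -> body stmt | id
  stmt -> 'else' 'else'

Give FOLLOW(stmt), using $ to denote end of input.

{ 'else', 'if', id }

In elsepart -> body stmt: stmt is at the end, add FOLLOW(elsepart) = { 'else', 'if', id }.
Union: FOLLOW(stmt) = { 'else', 'if', id }.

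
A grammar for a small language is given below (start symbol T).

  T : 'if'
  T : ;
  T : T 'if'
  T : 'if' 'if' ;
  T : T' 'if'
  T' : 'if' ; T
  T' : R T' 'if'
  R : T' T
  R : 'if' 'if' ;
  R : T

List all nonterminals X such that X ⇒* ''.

No nonterminal has an empty production or an RHS whose symbols are all nullable.

{ } (none)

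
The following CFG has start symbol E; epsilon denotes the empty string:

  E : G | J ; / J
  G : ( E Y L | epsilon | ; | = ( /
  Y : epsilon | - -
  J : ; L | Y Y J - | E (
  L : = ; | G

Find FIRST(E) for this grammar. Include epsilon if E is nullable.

From E : G: add FIRST(G) = { (, ;, =, epsilon } (including epsilon since G is nullable).
From E : J ; / J: add FIRST(J) = { (, -, ;, = }.
Union: FIRST(E) = { (, -, ;, =, epsilon }.

{ (, -, ;, =, epsilon }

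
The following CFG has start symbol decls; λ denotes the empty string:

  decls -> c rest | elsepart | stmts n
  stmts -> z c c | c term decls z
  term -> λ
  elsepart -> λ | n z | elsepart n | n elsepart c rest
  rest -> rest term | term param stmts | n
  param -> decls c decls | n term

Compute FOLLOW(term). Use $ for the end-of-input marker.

In stmts -> c term decls z: add FIRST(decls z) = { c, n, z }.
In rest -> rest term: term is at the end, add FOLLOW(rest) = { $, c, n, z }.
In rest -> term param stmts: add FIRST(param stmts) = { c, n, z }.
In param -> n term: term is at the end, add FOLLOW(param) = { c, z }.
Union: FOLLOW(term) = { $, c, n, z }.

{ $, c, n, z }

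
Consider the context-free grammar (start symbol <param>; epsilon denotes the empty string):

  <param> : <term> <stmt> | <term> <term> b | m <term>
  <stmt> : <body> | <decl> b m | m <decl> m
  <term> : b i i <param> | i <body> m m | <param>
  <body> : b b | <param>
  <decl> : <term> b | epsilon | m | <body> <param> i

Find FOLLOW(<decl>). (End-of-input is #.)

In <stmt> : <decl> b m: add FIRST(b m) = { b }.
In <stmt> : m <decl> m: add FIRST(m) = { m }.
Union: FOLLOW(<decl>) = { b, m }.

{ b, m }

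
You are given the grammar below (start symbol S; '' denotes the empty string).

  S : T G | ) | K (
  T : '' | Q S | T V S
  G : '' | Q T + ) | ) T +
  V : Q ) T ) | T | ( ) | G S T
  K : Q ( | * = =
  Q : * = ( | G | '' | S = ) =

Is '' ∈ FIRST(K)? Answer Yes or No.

No

Nullable nonterminals: G, Q, S, T, V.
No production of K has an RHS whose symbols are all nullable, so K is not nullable.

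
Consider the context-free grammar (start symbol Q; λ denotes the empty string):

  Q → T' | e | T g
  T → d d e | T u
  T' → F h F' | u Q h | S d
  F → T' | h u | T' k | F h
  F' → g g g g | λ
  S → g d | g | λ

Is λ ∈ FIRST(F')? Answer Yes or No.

Yes

F' has an λ-production, so F' ⇒ λ.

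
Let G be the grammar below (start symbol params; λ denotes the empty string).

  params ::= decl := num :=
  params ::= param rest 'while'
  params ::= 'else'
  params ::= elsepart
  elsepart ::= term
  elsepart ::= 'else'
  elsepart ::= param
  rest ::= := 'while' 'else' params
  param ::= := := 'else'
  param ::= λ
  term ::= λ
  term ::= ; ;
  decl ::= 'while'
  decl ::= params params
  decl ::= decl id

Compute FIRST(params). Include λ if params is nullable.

From params ::= decl := num :=: decl nullable, take FIRST(decl) ∪ {:=} = { 'else', 'while', :=, ;, id }.
From params ::= param rest 'while': param nullable, take FIRST(param) ∪ FIRST(rest) = { := }.
params ::= 'else' contributes {'else'}.
From params ::= elsepart: add FIRST(elsepart) = { 'else', :=, ;, λ } (including λ since elsepart is nullable).
Union: FIRST(params) = { 'else', 'while', :=, ;, id, λ }.

{ 'else', 'while', :=, ;, id, λ }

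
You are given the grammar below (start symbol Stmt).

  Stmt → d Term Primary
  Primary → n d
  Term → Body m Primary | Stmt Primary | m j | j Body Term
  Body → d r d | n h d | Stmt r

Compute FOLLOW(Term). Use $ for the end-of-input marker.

In Stmt → d Term Primary: add FIRST(Primary) = { n }.
In Term → j Body Term: Term is at the end, add FOLLOW(Term) = { n }.
Union: FOLLOW(Term) = { n }.

{ n }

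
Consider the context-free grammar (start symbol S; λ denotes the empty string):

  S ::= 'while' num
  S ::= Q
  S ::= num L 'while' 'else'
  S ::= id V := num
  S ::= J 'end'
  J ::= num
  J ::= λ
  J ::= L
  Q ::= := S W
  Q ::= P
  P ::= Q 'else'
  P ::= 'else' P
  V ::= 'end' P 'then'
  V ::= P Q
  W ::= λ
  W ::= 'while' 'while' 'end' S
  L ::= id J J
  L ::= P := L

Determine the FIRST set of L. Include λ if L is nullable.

L ::= id J J contributes {id}.
From L ::= P := L: add FIRST(P) = { 'else', := }.
Union: FIRST(L) = { 'else', :=, id }.

{ 'else', :=, id }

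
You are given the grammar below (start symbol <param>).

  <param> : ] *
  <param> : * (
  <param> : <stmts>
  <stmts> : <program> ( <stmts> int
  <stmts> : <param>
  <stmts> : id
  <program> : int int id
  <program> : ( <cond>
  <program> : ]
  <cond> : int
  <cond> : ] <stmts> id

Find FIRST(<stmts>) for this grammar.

From <stmts> : <program> ( <stmts> int: add FIRST(<program>) = { (, ], int }.
From <stmts> : <param>: add FIRST(<param>) = { (, *, ], id, int }.
<stmts> : id contributes {id}.
Union: FIRST(<stmts>) = { (, *, ], id, int }.

{ (, *, ], id, int }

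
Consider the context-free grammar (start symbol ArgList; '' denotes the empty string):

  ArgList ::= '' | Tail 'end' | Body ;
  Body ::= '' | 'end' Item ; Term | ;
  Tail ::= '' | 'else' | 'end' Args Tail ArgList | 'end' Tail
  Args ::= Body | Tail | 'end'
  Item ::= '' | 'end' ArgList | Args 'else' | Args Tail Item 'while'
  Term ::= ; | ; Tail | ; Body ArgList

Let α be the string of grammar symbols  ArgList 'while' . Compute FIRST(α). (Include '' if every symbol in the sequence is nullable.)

{ 'else', 'end', 'while', ; }

Add FIRST(ArgList)\{''} = { 'else', 'end', ; }; ArgList is nullable, continue.
'while' is a terminal; add {'while'} and stop.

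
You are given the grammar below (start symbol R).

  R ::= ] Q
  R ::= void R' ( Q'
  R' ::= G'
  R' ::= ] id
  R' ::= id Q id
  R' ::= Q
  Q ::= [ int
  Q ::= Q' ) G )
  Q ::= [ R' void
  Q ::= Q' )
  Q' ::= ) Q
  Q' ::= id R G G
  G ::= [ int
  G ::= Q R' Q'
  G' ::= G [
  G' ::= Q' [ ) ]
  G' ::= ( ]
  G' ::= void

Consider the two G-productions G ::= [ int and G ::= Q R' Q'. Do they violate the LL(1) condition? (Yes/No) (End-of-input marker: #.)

Yes

FIRST([ int) = { [ } and FIRST(Q R' Q') = { ), [, id }.
Both contain [, so the two alternatives are not disjoint — LL(1) conflict.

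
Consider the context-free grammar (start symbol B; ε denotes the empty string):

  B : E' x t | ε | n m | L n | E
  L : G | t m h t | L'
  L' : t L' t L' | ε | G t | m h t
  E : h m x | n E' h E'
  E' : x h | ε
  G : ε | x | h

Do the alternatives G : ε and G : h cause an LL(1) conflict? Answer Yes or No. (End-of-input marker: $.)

FIRST(ε) = { ε } and FIRST(h) = { h }.
The first is nullable but FOLLOW(G) = { n, t } is disjoint from FIRST of the second.

No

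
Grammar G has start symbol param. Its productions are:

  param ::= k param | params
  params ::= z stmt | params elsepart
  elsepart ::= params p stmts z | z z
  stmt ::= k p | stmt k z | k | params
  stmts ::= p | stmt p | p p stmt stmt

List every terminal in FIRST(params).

{ z }

params ::= z stmt contributes {z}.
From params ::= params elsepart: add FIRST(params) = { z }.
Union: FIRST(params) = { z }.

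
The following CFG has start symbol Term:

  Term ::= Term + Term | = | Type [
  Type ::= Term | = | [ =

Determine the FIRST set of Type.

From Type ::= Term: add FIRST(Term) = { =, [ }.
Type ::= = contributes {=}.
Type ::= [ = contributes {[}.
Union: FIRST(Type) = { =, [ }.

{ =, [ }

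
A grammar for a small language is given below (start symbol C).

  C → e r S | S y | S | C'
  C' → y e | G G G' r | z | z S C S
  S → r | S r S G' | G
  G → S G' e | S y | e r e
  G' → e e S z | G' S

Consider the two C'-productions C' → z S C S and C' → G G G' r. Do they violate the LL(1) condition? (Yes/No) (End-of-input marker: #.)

No

FIRST(z S C S) = { z } and FIRST(G G G' r) = { e, r }.
The FIRST sets are disjoint and neither alternative is nullable — no conflict.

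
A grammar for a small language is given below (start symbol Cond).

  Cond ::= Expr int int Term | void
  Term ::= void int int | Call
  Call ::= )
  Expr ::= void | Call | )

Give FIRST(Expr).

Expr ::= void contributes {void}.
From Expr ::= Call: add FIRST(Call) = { ) }.
Expr ::= ) contributes {)}.
Union: FIRST(Expr) = { ), void }.

{ ), void }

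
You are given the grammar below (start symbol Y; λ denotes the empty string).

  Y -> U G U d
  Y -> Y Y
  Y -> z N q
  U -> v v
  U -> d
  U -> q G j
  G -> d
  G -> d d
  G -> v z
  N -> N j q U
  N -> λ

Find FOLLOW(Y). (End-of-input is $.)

Y is the start symbol, so $ ∈ FOLLOW(Y).
In Y -> Y Y: add FIRST(Y) = { d, q, v, z }.
In Y -> Y Y: Y is at the end, add FOLLOW(Y) = { $, d, q, v, z }.
Union: FOLLOW(Y) = { $, d, q, v, z }.

{ $, d, q, v, z }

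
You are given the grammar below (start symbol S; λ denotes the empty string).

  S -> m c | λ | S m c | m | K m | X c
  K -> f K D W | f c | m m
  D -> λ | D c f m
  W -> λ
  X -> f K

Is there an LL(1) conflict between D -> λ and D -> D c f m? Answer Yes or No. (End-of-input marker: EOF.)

FIRST(λ) = { λ } and FIRST(D c f m) = { c }.
The first alternative is nullable and FOLLOW(D) = { c, m } shares c with FIRST of the second — conflict.

Yes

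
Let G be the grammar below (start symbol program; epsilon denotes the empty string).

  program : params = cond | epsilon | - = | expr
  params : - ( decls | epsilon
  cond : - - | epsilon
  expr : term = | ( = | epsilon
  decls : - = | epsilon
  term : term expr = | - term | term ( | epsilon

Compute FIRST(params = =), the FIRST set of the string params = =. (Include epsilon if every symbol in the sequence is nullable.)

Add FIRST(params)\{epsilon} = { - }; params is nullable, continue.
= is a terminal; add {=} and stop.

{ -, = }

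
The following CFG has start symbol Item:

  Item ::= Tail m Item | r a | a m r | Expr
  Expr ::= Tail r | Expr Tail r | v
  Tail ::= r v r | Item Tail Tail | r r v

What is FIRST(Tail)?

Tail ::= r v r contributes {r}.
From Tail ::= Item Tail Tail: add FIRST(Item) = { a, r, v }.
Tail ::= r r v contributes {r}.
Union: FIRST(Tail) = { a, r, v }.

{ a, r, v }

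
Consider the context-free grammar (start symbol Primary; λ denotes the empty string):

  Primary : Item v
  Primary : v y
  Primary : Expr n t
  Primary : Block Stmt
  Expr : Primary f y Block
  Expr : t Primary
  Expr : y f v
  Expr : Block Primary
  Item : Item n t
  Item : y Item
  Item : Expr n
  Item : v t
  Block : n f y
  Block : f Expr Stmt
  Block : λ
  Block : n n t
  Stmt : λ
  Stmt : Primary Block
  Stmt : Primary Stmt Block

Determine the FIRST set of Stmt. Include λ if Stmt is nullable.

{ f, n, t, v, y, λ }

Stmt : λ contributes λ.
From Stmt : Primary Block: Primary, Block nullable, take FIRST(Primary) ∪ FIRST(Block) = { f, n, t, v, y }; also λ since the whole RHS is nullable.
From Stmt : Primary Stmt Block: Primary, Stmt, Block nullable, take FIRST(Primary) ∪ FIRST(Stmt) ∪ FIRST(Block) = { f, n, t, v, y }; also λ since the whole RHS is nullable.
Union: FIRST(Stmt) = { f, n, t, v, y, λ }.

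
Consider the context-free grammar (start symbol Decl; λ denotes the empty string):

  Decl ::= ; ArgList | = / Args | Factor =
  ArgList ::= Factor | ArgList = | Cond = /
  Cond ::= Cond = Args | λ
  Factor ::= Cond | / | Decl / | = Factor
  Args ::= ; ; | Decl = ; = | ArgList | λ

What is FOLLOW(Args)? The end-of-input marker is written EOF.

{ EOF, /, = }

In Decl ::= = / Args: Args is at the end, add FOLLOW(Decl) = { EOF, /, = }.
In Cond ::= Cond = Args: Args is at the end, add FOLLOW(Cond) = { EOF, /, = }.
Union: FOLLOW(Args) = { EOF, /, = }.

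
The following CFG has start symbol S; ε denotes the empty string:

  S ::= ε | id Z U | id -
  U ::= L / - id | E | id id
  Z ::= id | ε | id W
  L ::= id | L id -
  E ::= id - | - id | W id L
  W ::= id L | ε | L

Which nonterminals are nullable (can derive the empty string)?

{ S, W, Z }

Directly nullable (have an ε-production): S, Z, W.
No other nonterminal has a production whose RHS symbols are all nullable.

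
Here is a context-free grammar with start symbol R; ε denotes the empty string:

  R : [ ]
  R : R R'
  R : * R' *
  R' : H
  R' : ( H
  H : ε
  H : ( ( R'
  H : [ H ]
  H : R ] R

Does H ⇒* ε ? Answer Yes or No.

Yes

H has an ε-production, so H ⇒ ε.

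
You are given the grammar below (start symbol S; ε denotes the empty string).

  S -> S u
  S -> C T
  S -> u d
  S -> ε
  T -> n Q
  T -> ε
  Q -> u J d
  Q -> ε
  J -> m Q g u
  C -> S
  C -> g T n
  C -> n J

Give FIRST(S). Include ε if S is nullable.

From S -> S u: S nullable, take FIRST(S) ∪ {u} = { g, n, u }.
From S -> C T: C, T nullable, take FIRST(C) ∪ FIRST(T) = { g, n, u }; also ε since the whole RHS is nullable.
S -> u d contributes {u}.
S -> ε contributes ε.
Union: FIRST(S) = { g, n, u, ε }.

{ g, n, u, ε }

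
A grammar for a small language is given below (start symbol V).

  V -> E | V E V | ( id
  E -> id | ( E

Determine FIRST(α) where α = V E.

Add FIRST(V) = { (, id }; V is not nullable, stop.

{ (, id }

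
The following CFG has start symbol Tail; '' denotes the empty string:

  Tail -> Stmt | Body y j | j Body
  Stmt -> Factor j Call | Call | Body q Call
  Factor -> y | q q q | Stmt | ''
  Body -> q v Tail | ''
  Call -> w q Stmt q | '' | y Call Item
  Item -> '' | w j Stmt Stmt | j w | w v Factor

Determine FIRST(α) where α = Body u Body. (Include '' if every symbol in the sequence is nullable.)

Add FIRST(Body)\{''} = { q }; Body is nullable, continue.
u is a terminal; add {u} and stop.

{ q, u }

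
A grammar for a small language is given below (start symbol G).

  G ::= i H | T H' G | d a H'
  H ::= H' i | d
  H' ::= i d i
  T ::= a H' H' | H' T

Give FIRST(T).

T ::= a H' H' contributes {a}.
From T ::= H' T: add FIRST(H') = { i }.
Union: FIRST(T) = { a, i }.

{ a, i }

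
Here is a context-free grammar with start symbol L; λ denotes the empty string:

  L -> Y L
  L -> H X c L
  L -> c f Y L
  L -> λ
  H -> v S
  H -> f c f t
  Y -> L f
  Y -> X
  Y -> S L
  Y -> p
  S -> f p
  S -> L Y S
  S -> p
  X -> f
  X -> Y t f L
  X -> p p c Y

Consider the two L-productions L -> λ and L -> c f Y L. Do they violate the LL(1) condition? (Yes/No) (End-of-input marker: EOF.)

FIRST(λ) = { λ } and FIRST(c f Y L) = { c }.
The first alternative is nullable and FOLLOW(L) = { EOF, c, f, p, t, v } shares c with FIRST of the second — conflict.

Yes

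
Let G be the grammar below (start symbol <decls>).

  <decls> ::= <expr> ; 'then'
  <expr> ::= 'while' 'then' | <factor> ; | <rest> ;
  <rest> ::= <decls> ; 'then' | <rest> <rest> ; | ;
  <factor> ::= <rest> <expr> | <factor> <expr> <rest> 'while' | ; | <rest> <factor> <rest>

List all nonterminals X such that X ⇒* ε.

{ } (none)

No nonterminal has an empty production or an RHS whose symbols are all nullable.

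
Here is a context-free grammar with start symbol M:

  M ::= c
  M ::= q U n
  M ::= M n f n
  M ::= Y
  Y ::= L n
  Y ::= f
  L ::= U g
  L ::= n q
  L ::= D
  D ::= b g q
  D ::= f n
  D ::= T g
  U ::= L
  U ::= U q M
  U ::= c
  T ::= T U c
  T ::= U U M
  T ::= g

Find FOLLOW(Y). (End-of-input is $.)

In M ::= Y: Y is at the end, add FOLLOW(M) = { $, b, c, f, g, n, q }.
Union: FOLLOW(Y) = { $, b, c, f, g, n, q }.

{ $, b, c, f, g, n, q }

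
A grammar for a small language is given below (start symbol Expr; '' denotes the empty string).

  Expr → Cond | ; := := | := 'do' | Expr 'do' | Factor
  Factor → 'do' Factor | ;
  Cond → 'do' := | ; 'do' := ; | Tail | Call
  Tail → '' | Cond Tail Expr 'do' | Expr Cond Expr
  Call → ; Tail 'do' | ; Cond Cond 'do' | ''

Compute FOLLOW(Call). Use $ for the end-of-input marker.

{ $, 'do', :=, ; }

In Cond → Call: Call is at the end, add FOLLOW(Cond) = { $, 'do', :=, ; }.
Union: FOLLOW(Call) = { $, 'do', :=, ; }.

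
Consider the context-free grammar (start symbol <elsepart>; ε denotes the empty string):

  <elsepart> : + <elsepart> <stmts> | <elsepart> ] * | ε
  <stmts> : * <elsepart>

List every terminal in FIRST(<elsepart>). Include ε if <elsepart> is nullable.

<elsepart> : + <elsepart> <stmts> contributes {+}.
From <elsepart> : <elsepart> ] *: <elsepart> nullable, take FIRST(<elsepart>) ∪ {]} = { +, ] }.
<elsepart> : ε contributes ε.
Union: FIRST(<elsepart>) = { +, ], ε }.

{ +, ], ε }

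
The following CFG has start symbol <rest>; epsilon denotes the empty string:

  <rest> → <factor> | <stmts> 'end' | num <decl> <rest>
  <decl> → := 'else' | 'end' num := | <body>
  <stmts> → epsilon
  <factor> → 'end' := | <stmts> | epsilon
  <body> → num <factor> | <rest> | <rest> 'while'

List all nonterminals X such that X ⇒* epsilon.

Directly nullable (have an epsilon-production): <stmts>, <factor>.
<body> → <rest> with every symbol nullable, so <body> is nullable.
<rest> → <factor> with every symbol nullable, so <rest> is nullable.
<decl> → <body> with every symbol nullable, so <decl> is nullable.

{ <body>, <decl>, <factor>, <rest>, <stmts> }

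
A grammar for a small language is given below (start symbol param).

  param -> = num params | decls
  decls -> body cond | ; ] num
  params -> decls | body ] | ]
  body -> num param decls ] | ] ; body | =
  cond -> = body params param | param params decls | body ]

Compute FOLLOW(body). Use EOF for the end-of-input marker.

In decls -> body cond: add FIRST(cond) = { ;, =, ], num }.
In params -> body ]: add FIRST(]) = { ] }.
In body -> ] ; body: body is at the end, add FOLLOW(body) = { ;, =, ], num }.
In cond -> = body params param: add FIRST(params param) = { ;, =, ], num }.
In cond -> body ]: add FIRST(]) = { ] }.
Union: FOLLOW(body) = { ;, =, ], num }.

{ ;, =, ], num }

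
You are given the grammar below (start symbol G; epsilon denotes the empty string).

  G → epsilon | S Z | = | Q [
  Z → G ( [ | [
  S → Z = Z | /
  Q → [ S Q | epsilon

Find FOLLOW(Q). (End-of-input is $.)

In G → Q [: add FIRST([) = { [ }.
In Q → [ S Q: Q is at the end, add FOLLOW(Q) = { [ }.
Union: FOLLOW(Q) = { [ }.

{ [ }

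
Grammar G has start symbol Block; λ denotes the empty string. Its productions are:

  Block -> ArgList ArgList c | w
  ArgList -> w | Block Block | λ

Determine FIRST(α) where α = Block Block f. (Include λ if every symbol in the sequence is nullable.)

{ c, w }

Add FIRST(Block) = { c, w }; Block is not nullable, stop.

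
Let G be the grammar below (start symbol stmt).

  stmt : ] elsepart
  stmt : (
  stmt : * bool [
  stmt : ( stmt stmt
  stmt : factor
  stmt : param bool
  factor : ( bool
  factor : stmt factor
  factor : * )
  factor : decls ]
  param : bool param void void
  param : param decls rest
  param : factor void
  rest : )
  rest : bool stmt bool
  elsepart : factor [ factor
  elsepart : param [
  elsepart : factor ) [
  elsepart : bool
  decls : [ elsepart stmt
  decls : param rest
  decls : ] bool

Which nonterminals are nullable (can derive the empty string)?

{ } (none)

No nonterminal has an empty production or an RHS whose symbols are all nullable.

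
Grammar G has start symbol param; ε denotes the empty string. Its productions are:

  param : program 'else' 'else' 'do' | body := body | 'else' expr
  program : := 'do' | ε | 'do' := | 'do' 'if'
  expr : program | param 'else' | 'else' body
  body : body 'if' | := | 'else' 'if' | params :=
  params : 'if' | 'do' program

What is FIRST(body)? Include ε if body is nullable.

{ 'do', 'else', 'if', := }

From body : body 'if': add FIRST(body) = { 'do', 'else', 'if', := }.
body : := contributes {:=}.
body : 'else' 'if' contributes {'else'}.
From body : params :=: add FIRST(params) = { 'do', 'if' }.
Union: FIRST(body) = { 'do', 'else', 'if', := }.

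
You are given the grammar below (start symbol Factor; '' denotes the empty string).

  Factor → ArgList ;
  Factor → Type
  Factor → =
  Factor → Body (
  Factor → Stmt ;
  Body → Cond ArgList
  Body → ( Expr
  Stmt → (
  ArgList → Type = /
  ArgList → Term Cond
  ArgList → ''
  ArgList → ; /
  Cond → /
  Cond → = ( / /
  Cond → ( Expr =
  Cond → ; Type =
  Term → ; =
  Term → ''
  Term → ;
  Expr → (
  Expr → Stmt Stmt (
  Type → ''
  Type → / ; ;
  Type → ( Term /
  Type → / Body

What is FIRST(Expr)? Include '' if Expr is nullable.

Expr → ( contributes {(}.
From Expr → Stmt Stmt (: add FIRST(Stmt) = { ( }.
Union: FIRST(Expr) = { ( }.

{ ( }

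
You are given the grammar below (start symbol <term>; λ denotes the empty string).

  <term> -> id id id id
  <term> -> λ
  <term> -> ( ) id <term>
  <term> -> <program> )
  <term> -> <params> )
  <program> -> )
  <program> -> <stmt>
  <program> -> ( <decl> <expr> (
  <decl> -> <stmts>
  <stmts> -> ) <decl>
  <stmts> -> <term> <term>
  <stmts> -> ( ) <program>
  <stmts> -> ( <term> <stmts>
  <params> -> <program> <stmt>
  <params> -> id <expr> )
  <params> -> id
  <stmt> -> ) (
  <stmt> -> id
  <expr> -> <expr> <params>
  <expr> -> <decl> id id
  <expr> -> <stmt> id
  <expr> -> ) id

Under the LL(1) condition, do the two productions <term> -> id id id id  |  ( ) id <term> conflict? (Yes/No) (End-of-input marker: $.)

FIRST(id id id id) = { id } and FIRST(( ) id <term>) = { ( }.
The FIRST sets are disjoint and neither alternative is nullable — no conflict.

No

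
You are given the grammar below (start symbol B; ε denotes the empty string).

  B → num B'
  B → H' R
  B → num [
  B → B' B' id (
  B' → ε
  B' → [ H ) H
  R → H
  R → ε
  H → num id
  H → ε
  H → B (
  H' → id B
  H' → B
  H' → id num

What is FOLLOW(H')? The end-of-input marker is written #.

{ #, (, [, id, num }

In B → H' R: add FIRST(R)\{ε} = { [, id, num }.
  Since R is nullable, also add FOLLOW(B) = { #, (, [, id, num }.
Union: FOLLOW(H') = { #, (, [, id, num }.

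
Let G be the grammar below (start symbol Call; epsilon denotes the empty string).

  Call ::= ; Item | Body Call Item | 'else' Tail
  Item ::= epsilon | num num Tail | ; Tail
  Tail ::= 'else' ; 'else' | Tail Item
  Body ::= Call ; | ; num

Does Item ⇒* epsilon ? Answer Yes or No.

Yes

Item has an epsilon-production, so Item ⇒ epsilon.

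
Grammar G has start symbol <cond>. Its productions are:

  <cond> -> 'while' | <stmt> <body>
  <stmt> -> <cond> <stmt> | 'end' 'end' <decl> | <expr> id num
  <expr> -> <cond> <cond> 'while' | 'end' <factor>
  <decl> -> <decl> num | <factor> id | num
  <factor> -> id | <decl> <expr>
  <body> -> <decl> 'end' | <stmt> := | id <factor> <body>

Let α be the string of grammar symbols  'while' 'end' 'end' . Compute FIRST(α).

'while' is a terminal; add {'while'} and stop.

{ 'while' }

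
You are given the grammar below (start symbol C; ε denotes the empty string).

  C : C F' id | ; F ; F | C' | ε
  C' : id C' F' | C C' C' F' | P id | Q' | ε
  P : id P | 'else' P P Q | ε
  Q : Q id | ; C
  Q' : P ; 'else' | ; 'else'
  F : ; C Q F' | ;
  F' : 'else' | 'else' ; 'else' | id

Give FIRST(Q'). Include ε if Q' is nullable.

From Q' : P ; 'else': P nullable, take FIRST(P) ∪ {;} = { 'else', ;, id }.
Q' : ; 'else' contributes {;}.
Union: FIRST(Q') = { 'else', ;, id }.

{ 'else', ;, id }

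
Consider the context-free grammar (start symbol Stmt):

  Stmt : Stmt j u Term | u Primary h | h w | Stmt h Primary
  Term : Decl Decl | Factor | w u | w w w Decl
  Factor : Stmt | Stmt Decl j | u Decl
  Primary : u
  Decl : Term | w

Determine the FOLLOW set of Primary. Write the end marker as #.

In Stmt : u Primary h: add FIRST(h) = { h }.
In Stmt : Stmt h Primary: Primary is at the end, add FOLLOW(Stmt) = { #, h, j, u, w }.
Union: FOLLOW(Primary) = { #, h, j, u, w }.

{ #, h, j, u, w }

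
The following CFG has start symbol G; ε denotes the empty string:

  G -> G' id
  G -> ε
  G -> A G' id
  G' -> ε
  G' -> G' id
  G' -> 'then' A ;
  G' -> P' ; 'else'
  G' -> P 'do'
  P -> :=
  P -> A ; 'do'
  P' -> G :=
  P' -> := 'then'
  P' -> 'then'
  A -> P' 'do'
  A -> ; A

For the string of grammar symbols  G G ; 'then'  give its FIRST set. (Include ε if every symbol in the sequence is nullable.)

{ 'then', :=, ;, id }

Add FIRST(G)\{ε} = { 'then', :=, ;, id }; G is nullable, continue.
Add FIRST(G)\{ε} = { 'then', :=, ;, id }; G is nullable, continue.
; is a terminal; add {;} and stop.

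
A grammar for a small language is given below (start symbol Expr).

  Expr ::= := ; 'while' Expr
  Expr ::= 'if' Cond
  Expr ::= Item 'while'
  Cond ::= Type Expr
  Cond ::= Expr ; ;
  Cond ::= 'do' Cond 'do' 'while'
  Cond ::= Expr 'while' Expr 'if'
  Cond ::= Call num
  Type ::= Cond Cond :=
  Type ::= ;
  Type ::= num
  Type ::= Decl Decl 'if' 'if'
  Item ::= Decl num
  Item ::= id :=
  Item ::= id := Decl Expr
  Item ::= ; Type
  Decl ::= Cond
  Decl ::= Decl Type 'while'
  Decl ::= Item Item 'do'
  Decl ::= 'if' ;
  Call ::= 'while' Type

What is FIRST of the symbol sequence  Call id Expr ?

{ 'while' }

Add FIRST(Call) = { 'while' }; Call is not nullable, stop.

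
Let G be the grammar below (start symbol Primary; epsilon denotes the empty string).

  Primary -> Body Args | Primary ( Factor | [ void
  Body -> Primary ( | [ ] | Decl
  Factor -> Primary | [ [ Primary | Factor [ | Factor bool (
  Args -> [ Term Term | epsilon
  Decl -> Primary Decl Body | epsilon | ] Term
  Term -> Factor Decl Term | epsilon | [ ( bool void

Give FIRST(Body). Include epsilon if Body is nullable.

From Body -> Primary (: Primary nullable, take FIRST(Primary) ∪ {(} = { (, [, ] }.
Body -> [ ] contributes {[}.
From Body -> Decl: add FIRST(Decl) = { (, [, ], epsilon } (including epsilon since Decl is nullable).
Union: FIRST(Body) = { (, [, ], epsilon }.

{ (, [, ], epsilon }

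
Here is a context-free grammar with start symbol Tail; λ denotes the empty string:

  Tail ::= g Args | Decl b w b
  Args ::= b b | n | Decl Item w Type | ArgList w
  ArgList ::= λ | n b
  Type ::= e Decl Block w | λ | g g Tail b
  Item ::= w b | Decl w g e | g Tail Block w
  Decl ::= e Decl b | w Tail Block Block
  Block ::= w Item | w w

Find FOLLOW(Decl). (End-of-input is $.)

{ b, e, g, w }

In Tail ::= Decl b w b: add FIRST(b w b) = { b }.
In Args ::= Decl Item w Type: add FIRST(Item w Type) = { e, g, w }.
In Type ::= e Decl Block w: add FIRST(Block w) = { w }.
In Item ::= Decl w g e: add FIRST(w g e) = { w }.
In Decl ::= e Decl b: add FIRST(b) = { b }.
Union: FOLLOW(Decl) = { b, e, g, w }.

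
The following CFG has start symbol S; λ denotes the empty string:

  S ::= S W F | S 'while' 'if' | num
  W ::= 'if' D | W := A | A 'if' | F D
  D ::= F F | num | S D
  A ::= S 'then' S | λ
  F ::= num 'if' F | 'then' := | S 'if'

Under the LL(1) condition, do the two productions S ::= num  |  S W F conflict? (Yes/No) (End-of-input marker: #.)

FIRST(num) = { num } and FIRST(S W F) = { num }.
Both contain num, so the two alternatives are not disjoint — LL(1) conflict.

Yes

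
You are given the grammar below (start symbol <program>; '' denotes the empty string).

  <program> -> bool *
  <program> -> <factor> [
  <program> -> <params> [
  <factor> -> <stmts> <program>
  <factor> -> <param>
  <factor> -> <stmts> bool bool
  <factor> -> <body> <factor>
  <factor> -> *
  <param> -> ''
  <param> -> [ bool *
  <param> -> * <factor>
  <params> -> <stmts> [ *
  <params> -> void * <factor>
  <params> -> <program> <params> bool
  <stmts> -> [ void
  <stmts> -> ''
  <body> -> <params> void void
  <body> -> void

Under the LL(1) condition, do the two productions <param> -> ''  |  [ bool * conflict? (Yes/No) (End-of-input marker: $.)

Yes

FIRST('') = { '' } and FIRST([ bool *) = { [ }.
The first alternative is nullable and FOLLOW(<param>) = { [, bool, void } shares [ with FIRST of the second — conflict.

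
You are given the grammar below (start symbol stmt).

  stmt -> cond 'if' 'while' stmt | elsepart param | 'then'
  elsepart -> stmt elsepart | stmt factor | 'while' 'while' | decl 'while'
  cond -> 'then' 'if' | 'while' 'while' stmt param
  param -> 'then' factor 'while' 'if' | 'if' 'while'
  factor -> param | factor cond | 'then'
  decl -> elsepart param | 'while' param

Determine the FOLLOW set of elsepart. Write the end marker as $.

In stmt -> elsepart param: add FIRST(param) = { 'if', 'then' }.
In elsepart -> stmt elsepart: elsepart is at the end, add FOLLOW(elsepart) = { 'if', 'then' }.
In decl -> elsepart param: add FIRST(param) = { 'if', 'then' }.
Union: FOLLOW(elsepart) = { 'if', 'then' }.

{ 'if', 'then' }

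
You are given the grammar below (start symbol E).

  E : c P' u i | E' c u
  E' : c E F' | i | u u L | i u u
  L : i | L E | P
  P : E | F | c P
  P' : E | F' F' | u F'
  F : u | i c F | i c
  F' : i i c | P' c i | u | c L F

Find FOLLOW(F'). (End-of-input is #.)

In E' : c E F': F' is at the end, add FOLLOW(E') = { c }.
In P' : F' F': add FIRST(F') = { c, i, u }.
In P' : F' F': F' is at the end, add FOLLOW(P') = { c, u }.
In P' : u F': F' is at the end, add FOLLOW(P') = { c, u }.
Union: FOLLOW(F') = { c, i, u }.

{ c, i, u }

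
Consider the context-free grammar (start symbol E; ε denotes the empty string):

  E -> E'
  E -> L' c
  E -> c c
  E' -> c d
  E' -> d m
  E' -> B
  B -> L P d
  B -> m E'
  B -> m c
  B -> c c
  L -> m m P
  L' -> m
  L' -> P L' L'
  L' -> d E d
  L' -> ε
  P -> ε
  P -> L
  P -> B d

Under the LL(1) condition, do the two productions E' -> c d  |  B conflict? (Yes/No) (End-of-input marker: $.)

FIRST(c d) = { c } and FIRST(B) = { c, m }.
Both contain c, so the two alternatives are not disjoint — LL(1) conflict.

Yes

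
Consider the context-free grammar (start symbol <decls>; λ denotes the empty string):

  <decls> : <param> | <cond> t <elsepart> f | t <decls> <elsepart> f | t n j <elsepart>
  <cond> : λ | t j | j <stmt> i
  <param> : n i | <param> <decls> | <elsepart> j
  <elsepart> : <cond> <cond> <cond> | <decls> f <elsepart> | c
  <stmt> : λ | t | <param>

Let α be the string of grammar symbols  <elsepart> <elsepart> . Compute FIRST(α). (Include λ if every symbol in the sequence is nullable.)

{ c, j, n, t, λ }

Add FIRST(<elsepart>)\{λ} = { c, j, n, t }; <elsepart> is nullable, continue.
Add FIRST(<elsepart>)\{λ} = { c, j, n, t }; <elsepart> is nullable, continue.
Every symbol is nullable, so include λ.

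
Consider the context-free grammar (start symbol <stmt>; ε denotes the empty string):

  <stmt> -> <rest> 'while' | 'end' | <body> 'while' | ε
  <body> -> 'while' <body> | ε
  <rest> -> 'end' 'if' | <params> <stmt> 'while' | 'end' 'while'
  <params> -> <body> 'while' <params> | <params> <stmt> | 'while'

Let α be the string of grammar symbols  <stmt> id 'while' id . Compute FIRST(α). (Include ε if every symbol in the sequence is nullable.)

{ 'end', 'while', id }

Add FIRST(<stmt>)\{ε} = { 'end', 'while' }; <stmt> is nullable, continue.
id is a terminal; add {id} and stop.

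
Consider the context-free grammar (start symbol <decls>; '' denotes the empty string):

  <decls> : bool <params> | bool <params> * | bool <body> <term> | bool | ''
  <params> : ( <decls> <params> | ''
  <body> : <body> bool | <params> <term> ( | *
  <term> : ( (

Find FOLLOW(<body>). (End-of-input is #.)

In <decls> : bool <body> <term>: add FIRST(<term>) = { ( }.
In <body> : <body> bool: add FIRST(bool) = { bool }.
Union: FOLLOW(<body>) = { (, bool }.

{ (, bool }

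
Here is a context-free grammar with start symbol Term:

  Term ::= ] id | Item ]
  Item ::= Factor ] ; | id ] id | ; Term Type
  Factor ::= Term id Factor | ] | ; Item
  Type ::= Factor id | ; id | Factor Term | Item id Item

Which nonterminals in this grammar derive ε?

{ } (none)

No nonterminal has an empty production or an RHS whose symbols are all nullable.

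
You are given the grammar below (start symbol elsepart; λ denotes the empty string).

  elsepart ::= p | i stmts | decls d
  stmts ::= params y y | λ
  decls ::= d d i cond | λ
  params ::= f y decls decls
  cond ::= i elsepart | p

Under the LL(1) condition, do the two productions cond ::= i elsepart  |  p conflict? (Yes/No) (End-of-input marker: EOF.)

FIRST(i elsepart) = { i } and FIRST(p) = { p }.
The FIRST sets are disjoint and neither alternative is nullable — no conflict.

No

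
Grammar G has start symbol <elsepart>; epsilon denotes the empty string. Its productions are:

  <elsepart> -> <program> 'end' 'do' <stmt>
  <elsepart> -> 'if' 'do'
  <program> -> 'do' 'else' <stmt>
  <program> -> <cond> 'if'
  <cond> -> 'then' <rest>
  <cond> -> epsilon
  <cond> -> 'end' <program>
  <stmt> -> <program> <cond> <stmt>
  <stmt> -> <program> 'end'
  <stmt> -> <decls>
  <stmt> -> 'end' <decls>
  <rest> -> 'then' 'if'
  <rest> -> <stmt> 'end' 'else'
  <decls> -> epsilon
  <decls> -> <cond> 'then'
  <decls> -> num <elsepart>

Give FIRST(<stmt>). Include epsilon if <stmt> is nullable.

{ 'do', 'end', 'if', 'then', num, epsilon }

From <stmt> -> <program> <cond> <stmt>: add FIRST(<program>) = { 'do', 'end', 'if', 'then' }.
From <stmt> -> <program> 'end': add FIRST(<program>) = { 'do', 'end', 'if', 'then' }.
From <stmt> -> <decls>: add FIRST(<decls>) = { 'end', 'then', num, epsilon } (including epsilon since <decls> is nullable).
<stmt> -> 'end' <decls> contributes {'end'}.
Union: FIRST(<stmt>) = { 'do', 'end', 'if', 'then', num, epsilon }.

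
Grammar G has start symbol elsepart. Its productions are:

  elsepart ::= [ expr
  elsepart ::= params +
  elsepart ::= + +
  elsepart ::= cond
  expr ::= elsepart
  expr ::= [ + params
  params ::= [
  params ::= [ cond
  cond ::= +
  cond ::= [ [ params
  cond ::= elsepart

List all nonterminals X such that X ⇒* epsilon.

No nonterminal has an empty production or an RHS whose symbols are all nullable.

{ } (none)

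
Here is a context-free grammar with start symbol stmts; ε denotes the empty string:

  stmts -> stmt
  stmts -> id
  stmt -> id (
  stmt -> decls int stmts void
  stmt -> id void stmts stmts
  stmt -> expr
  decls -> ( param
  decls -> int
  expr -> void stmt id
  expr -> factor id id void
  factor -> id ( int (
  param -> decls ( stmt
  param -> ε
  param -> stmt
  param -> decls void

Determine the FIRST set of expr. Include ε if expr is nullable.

expr -> void stmt id contributes {void}.
From expr -> factor id id void: add FIRST(factor) = { id }.
Union: FIRST(expr) = { id, void }.

{ id, void }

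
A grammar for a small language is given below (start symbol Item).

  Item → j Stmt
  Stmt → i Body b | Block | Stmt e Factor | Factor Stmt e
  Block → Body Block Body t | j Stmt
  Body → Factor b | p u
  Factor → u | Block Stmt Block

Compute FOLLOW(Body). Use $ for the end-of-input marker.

{ b, j, p, t, u }

In Stmt → i Body b: add FIRST(b) = { b }.
In Block → Body Block Body t: add FIRST(Block Body t) = { j, p, u }.
In Block → Body Block Body t: add FIRST(t) = { t }.
Union: FOLLOW(Body) = { b, j, p, t, u }.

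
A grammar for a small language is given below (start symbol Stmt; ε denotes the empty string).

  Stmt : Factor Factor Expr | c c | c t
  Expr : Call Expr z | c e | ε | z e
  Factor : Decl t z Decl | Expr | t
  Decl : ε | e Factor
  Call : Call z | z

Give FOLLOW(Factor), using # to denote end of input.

In Stmt : Factor Factor Expr: add FIRST(Factor Expr)\{ε} = { c, e, t, z }.
  Since Factor Expr is nullable, also add FOLLOW(Stmt) = { # }.
In Stmt : Factor Factor Expr: add FIRST(Expr)\{ε} = { c, z }.
  Since Expr is nullable, also add FOLLOW(Stmt) = { # }.
In Decl : e Factor: Factor is at the end, add FOLLOW(Decl) = { #, c, e, t, z }.
Union: FOLLOW(Factor) = { #, c, e, t, z }.

{ #, c, e, t, z }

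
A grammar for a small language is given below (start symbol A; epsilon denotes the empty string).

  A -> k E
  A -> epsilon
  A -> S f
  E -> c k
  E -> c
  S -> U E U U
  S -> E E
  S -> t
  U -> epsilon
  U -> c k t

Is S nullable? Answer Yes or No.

No

Nullable nonterminals: A, U.
No production of S has an RHS whose symbols are all nullable, so S is not nullable.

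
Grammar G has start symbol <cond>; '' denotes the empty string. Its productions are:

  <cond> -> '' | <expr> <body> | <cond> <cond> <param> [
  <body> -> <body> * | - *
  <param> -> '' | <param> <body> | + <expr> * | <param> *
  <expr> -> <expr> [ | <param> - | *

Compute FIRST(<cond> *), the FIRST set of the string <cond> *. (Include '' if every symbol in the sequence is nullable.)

{ *, +, -, [ }

Add FIRST(<cond>)\{''} = { *, +, -, [ }; <cond> is nullable, continue.
* is a terminal; add {*} and stop.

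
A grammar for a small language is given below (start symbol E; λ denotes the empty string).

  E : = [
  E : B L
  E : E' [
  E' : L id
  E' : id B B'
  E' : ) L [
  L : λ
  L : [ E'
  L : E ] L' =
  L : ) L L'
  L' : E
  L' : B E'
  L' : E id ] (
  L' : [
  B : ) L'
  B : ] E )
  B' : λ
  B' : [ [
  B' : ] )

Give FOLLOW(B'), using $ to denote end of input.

{ $, ), =, [, ], id }

In E' : id B B': B' is at the end, add FOLLOW(E') = { $, ), =, [, ], id }.
Union: FOLLOW(B') = { $, ), =, [, ], id }.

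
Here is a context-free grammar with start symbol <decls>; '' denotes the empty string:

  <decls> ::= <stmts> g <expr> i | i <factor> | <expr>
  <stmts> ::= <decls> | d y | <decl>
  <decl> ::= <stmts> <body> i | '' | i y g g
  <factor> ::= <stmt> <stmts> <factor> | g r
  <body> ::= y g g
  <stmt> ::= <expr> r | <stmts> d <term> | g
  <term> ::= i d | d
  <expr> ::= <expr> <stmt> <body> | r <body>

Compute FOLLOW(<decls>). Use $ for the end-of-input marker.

<decls> is the start symbol, so $ ∈ FOLLOW(<decls>).
In <stmts> ::= <decls>: <decls> is at the end, add FOLLOW(<stmts>) = { d, g, i, r, y }.
Union: FOLLOW(<decls>) = { $, d, g, i, r, y }.

{ $, d, g, i, r, y }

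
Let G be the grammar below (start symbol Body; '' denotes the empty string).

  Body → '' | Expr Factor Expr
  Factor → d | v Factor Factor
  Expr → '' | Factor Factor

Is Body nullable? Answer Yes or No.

Yes

Body has an ''-production, so Body ⇒ ''.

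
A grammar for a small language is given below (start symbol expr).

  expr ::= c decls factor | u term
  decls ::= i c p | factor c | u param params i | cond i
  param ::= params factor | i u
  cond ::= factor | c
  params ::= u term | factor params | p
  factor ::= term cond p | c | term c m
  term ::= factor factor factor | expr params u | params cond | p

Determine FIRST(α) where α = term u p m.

{ c, p, u }

Add FIRST(term) = { c, p, u }; term is not nullable, stop.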